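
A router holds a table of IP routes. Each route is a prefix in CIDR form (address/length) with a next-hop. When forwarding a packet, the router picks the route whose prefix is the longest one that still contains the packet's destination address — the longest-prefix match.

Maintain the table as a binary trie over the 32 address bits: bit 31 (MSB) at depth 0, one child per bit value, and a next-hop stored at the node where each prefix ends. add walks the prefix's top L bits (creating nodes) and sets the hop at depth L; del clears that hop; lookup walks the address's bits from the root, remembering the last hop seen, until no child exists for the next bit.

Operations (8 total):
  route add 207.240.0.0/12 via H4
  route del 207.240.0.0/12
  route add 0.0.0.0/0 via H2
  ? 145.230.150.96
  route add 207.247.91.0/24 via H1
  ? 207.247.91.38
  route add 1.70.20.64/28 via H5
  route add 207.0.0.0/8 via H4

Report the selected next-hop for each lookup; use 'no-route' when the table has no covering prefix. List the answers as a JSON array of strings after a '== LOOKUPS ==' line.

Process each operation:
  add 207.240.0.0/12 -> H4 at depth 12
  del 207.240.0.0/12 (clear depth 12)
  add 0.0.0.0/0 -> H2 at depth 0
  Q 145.230.150.96: descend 1 ; hops seen [H2] ; pick H2
  add 207.247.91.0/24 -> H1 at depth 24
  Q 207.247.91.38: descend 110011111111011101011011 ; hops seen [H2,H1] ; pick H1
  add 1.70.20.64/28 -> H5 at depth 28
  add 207.0.0.0/8 -> H4 at depth 8

== LOOKUPS ==
["H2","H1"]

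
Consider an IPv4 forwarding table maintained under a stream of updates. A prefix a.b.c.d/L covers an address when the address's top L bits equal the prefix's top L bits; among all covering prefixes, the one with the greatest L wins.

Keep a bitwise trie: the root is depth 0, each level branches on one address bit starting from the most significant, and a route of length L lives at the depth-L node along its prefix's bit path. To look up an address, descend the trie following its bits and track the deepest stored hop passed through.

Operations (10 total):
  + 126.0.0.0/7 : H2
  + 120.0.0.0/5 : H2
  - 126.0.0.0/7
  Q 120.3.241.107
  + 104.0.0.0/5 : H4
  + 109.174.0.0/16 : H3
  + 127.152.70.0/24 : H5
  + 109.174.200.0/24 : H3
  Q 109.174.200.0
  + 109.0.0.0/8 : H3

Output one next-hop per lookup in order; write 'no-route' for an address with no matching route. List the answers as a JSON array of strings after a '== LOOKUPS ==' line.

Trace:
  add 126.0.0.0/7 -> H2 at depth 7
  add 120.0.0.0/5 -> H2 at depth 5
  - 126.0.0.0/7 clear@7
  ? 120.3.241.107  path d0:-→d1:-→d2:-→d3:-→d4:-→d5:H2  best=H2
  add 104.0.0.0/5 -> H4 at depth 5
  add 109.174.0.0/16 -> H3 at depth 16
  add 127.152.70.0/24 -> H5 at depth 24
  add 109.174.200.0/24 -> H3 at depth 24
  ? 109.174.200.0  path d0:-→d1:-→d2:-→d3:-→d4:-→d5:H4→d6:-→d7:-→d8:-→d9:-→d10:-→d11:-→d12:-→d13:-→d14:-→d15:-→d16:H3→d17:-→d18:-→d19:-→d20:-→d21:-→d22:-→d23:-→d24:H3  best=H3
  add 109.0.0.0/8 -> H3 at depth 8

== LOOKUPS ==
["H2","H3"]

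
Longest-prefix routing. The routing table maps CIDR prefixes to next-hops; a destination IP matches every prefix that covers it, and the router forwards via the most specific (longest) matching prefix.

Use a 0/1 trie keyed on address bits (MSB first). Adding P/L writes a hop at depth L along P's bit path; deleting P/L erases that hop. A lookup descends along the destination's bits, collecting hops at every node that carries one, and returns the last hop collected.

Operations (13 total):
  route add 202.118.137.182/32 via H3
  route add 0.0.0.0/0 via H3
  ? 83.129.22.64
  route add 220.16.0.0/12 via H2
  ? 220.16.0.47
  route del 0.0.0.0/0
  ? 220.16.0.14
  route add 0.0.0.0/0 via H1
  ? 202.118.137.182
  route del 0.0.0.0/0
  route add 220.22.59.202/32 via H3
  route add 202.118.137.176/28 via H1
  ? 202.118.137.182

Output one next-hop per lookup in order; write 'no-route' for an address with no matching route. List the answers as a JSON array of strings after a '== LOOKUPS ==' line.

Trace:
  add 202.118.137.182/32 -> H3 at depth 32
  add 0.0.0.0/0 -> H3 at depth 0
  ? 83.129.22.64  path d0:H3  best=H3
  add 220.16.0.0/12 -> H2 at depth 12
  ? 220.16.0.47  path d0:H3→d1:-→d2:-→d3:-→d4:-→d5:-→d6:-→d7:-→d8:-→d9:-→d10:-→d11:-→d12:H2  best=H2
  del 0.0.0.0/0 (clear depth 0)
  ? 220.16.0.14  path d0:-→d1:-→d2:-→d3:-→d4:-→d5:-→d6:-→d7:-→d8:-→d9:-→d10:-→d11:-→d12:H2  best=H2
  add 0.0.0.0/0 -> H1 at depth 0
  ? 202.118.137.182  path d0:H1→d1:-→d2:-→d3:-→d4:-→d5:-→d6:-→d7:-→d8:-→d9:-→d10:-→d11:-→d12:-→d13:-→d14:-→d15:-→d16:-→d17:-→d18:-→d19:-→d20:-→d21:-→d22:-→d23:-→d24:-→d25:-→d26:-→d27:-→d28:-→d29:-→d30:-→d31:-→d32:H3  best=H3
  del 0.0.0.0/0 (clear depth 0)
  add 220.22.59.202/32 -> H3 at depth 32
  add 202.118.137.176/28 -> H1 at depth 28
  ? 202.118.137.182  path d0:-→d1:-→d2:-→d3:-→d4:-→d5:-→d6:-→d7:-→d8:-→d9:-→d10:-→d11:-→d12:-→d13:-→d14:-→d15:-→d16:-→d17:-→d18:-→d19:-→d20:-→d21:-→d22:-→d23:-→d24:-→d25:-→d26:-→d27:-→d28:H1→d29:-→d30:-→d31:-→d32:H3  best=H3

== LOOKUPS ==
["H3","H2","H2","H3","H3"]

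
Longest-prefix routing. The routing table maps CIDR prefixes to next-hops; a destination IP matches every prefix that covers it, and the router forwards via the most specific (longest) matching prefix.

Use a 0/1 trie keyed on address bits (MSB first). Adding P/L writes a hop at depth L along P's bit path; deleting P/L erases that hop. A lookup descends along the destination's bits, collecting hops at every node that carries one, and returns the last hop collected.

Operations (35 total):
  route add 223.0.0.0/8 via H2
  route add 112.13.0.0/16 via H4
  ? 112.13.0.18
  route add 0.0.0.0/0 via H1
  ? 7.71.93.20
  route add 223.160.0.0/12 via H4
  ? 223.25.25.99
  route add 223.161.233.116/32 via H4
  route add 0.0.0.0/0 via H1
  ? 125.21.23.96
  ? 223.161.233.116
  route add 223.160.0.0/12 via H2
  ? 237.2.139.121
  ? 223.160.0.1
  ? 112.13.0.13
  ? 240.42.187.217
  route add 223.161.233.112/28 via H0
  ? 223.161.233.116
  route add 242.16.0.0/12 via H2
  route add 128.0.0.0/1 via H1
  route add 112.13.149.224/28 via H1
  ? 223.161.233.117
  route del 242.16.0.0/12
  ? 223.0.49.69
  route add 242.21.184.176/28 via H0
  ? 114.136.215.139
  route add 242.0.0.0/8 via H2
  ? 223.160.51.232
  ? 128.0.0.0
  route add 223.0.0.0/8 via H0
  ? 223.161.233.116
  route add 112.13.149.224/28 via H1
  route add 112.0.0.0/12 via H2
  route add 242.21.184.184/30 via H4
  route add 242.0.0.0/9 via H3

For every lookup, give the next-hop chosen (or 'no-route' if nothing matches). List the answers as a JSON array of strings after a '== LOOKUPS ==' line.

Process each operation:
  add 223.0.0.0/8 -> H2 at depth 8
  add 112.13.0.0/16 -> H4 at depth 16
  lookup 112.13.0.18: bits 0111000000001101 walk d0:-→d1:-→d2:-→d3:-→d4:-→d5:-→d6:-→d7:-→d8:-→d9:-→d10:-→d11:-→d12:-→d13:-→d14:-→d15:-→d16:H4 -> H4
  add 0.0.0.0/0 -> H1 at depth 0
  lookup 7.71.93.20: bits 0 walk d0:H1→d1:- -> H1
  add 223.160.0.0/12 -> H4 at depth 12
  lookup 223.25.25.99: bits 11011111 walk d0:H1→d1:-→d2:-→d3:-→d4:-→d5:-→d6:-→d7:-→d8:H2 -> H2
  add 223.161.233.116/32 -> H4 at depth 32
  add 0.0.0.0/0 -> H1 at depth 0
  lookup 125.21.23.96: bits 0111 walk d0:H1→d1:-→d2:-→d3:-→d4:- -> H1
  lookup 223.161.233.116: bits 11011111101000011110100101110100 walk d0:H1→d1:-→d2:-→d3:-→d4:-→d5:-→d6:-→d7:-→d8:H2→d9:-→d10:-→d11:-→d12:H4→d13:-→d14:-→d15:-→d16:-→d17:-→d18:-→d19:-→d20:-→d21:-→d22:-→d23:-→d24:-→d25:-→d26:-→d27:-→d28:-→d29:-→d30:-→d31:-→d32:H4 -> H4
  add 223.160.0.0/12 -> H2 at depth 12
  lookup 237.2.139.121: bits 11 walk d0:H1→d1:-→d2:- -> H1
  lookup 223.160.0.1: bits 110111111010000 walk d0:H1→d1:-→d2:-→d3:-→d4:-→d5:-→d6:-→d7:-→d8:H2→d9:-→d10:-→d11:-→d12:H2→d13:-→d14:-→d15:- -> H2
  lookup 112.13.0.13: bits 0111000000001101 walk d0:H1→d1:-→d2:-→d3:-→d4:-→d5:-→d6:-→d7:-→d8:-→d9:-→d10:-→d11:-→d12:-→d13:-→d14:-→d15:-→d16:H4 -> H4
  lookup 240.42.187.217: bits 11 walk d0:H1→d1:-→d2:- -> H1
  add 223.161.233.112/28 -> H0 at depth 28
  lookup 223.161.233.116: bits 11011111101000011110100101110100 walk d0:H1→d1:-→d2:-→d3:-→d4:-→d5:-→d6:-→d7:-→d8:H2→d9:-→d10:-→d11:-→d12:H2→d13:-→d14:-→d15:-→d16:-→d17:-→d18:-→d19:-→d20:-→d21:-→d22:-→d23:-→d24:-→d25:-→d26:-→d27:-→d28:H0→d29:-→d30:-→d31:-→d32:H4 -> H4
  add 242.16.0.0/12 -> H2 at depth 12
  add 128.0.0.0/1 -> H1 at depth 1
  add 112.13.149.224/28 -> H1 at depth 28
  lookup 223.161.233.117: bits 1101111110100001111010010111010 walk d0:H1→d1:H1→d2:-→d3:-→d4:-→d5:-→d6:-→d7:-→d8:H2→d9:-→d10:-→d11:-→d12:H2→d13:-→d14:-→d15:-→d16:-→d17:-→d18:-→d19:-→d20:-→d21:-→d22:-→d23:-→d24:-→d25:-→d26:-→d27:-→d28:H0→d29:-→d30:-→d31:- -> H0
  - 242.16.0.0/12 clear@12
  lookup 223.0.49.69: bits 11011111 walk d0:H1→d1:H1→d2:-→d3:-→d4:-→d5:-→d6:-→d7:-→d8:H2 -> H2
  add 242.21.184.176/28 -> H0 at depth 28
  lookup 114.136.215.139: bits 011100 walk d0:H1→d1:-→d2:-→d3:-→d4:-→d5:-→d6:- -> H1
  add 242.0.0.0/8 -> H2 at depth 8
  lookup 223.160.51.232: bits 110111111010000 walk d0:H1→d1:H1→d2:-→d3:-→d4:-→d5:-→d6:-→d7:-→d8:H2→d9:-→d10:-→d11:-→d12:H2→d13:-→d14:-→d15:- -> H2
  lookup 128.0.0.0: bits 1 walk d0:H1→d1:H1 -> H1
  add 223.0.0.0/8 -> H0 at depth 8
  lookup 223.161.233.116: bits 11011111101000011110100101110100 walk d0:H1→d1:H1→d2:-→d3:-→d4:-→d5:-→d6:-→d7:-→d8:H0→d9:-→d10:-→d11:-→d12:H2→d13:-→d14:-→d15:-→d16:-→d17:-→d18:-→d19:-→d20:-→d21:-→d22:-→d23:-→d24:-→d25:-→d26:-→d27:-→d28:H0→d29:-→d30:-→d31:-→d32:H4 -> H4
  add 112.13.149.224/28 -> H1 at depth 28
  add 112.0.0.0/12 -> H2 at depth 12
  add 242.21.184.184/30 -> H4 at depth 30
  add 242.0.0.0/9 -> H3 at depth 9

== LOOKUPS ==
["H4","H1","H2","H1","H4","H1","H2","H4","H1","H4","H0","H2","H1","H2","H1","H4"]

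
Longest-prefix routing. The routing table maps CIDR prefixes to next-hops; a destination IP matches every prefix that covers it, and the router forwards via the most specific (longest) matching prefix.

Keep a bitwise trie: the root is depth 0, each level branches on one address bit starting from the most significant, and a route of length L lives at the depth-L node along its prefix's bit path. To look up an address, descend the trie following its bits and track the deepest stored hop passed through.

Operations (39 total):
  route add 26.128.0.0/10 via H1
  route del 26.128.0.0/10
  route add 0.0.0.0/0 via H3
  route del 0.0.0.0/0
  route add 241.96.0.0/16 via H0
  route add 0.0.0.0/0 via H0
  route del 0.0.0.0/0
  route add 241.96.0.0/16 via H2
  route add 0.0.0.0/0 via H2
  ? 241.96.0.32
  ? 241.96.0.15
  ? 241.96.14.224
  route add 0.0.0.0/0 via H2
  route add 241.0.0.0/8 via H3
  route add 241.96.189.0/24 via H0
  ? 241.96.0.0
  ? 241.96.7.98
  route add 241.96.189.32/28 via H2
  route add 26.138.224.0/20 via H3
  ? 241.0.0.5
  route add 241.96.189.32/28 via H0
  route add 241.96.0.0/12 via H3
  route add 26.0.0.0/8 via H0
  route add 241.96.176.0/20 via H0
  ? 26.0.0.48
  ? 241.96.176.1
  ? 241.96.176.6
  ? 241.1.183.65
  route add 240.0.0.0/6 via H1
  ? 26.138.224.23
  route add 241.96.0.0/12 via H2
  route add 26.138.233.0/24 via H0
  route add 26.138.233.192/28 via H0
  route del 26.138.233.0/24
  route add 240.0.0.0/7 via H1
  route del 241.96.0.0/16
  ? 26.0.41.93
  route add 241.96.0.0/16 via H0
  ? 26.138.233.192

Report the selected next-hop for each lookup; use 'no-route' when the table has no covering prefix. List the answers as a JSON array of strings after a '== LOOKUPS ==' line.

Process each operation:
  add 26.128.0.0/10 -> H1 at depth 10
  del 26.128.0.0/10 (clear depth 10)
  add 0.0.0.0/0 -> H3 at depth 0
  del 0.0.0.0/0 (clear depth 0)
  add 241.96.0.0/16 -> H0 at depth 16
  add 0.0.0.0/0 -> H0 at depth 0
  del 0.0.0.0/0 (clear depth 0)
  add 241.96.0.0/16 -> H2 at depth 16
  add 0.0.0.0/0 -> H2 at depth 0
  lookup 241.96.0.32: bits 1111000101100000 walk d0:H2→d1:-→d2:-→d3:-→d4:-→d5:-→d6:-→d7:-→d8:-→d9:-→d10:-→d11:-→d12:-→d13:-→d14:-→d15:-→d16:H2 -> H2
  lookup 241.96.0.15: bits 1111000101100000 walk d0:H2→d1:-→d2:-→d3:-→d4:-→d5:-→d6:-→d7:-→d8:-→d9:-→d10:-→d11:-→d12:-→d13:-→d14:-→d15:-→d16:H2 -> H2
  lookup 241.96.14.224: bits 1111000101100000 walk d0:H2→d1:-→d2:-→d3:-→d4:-→d5:-→d6:-→d7:-→d8:-→d9:-→d10:-→d11:-→d12:-→d13:-→d14:-→d15:-→d16:H2 -> H2
  add 0.0.0.0/0 -> H2 at depth 0
  add 241.0.0.0/8 -> H3 at depth 8
  add 241.96.189.0/24 -> H0 at depth 24
  lookup 241.96.0.0: bits 1111000101100000 walk d0:H2→d1:-→d2:-→d3:-→d4:-→d5:-→d6:-→d7:-→d8:H3→d9:-→d10:-→d11:-→d12:-→d13:-→d14:-→d15:-→d16:H2 -> H2
  lookup 241.96.7.98: bits 1111000101100000 walk d0:H2→d1:-→d2:-→d3:-→d4:-→d5:-→d6:-→d7:-→d8:H3→d9:-→d10:-→d11:-→d12:-→d13:-→d14:-→d15:-→d16:H2 -> H2
  add 241.96.189.32/28 -> H2 at depth 28
  add 26.138.224.0/20 -> H3 at depth 20
  lookup 241.0.0.5: bits 111100010 walk d0:H2→d1:-→d2:-→d3:-→d4:-→d5:-→d6:-→d7:-→d8:H3→d9:- -> H3
  add 241.96.189.32/28 -> H0 at depth 28
  add 241.96.0.0/12 -> H3 at depth 12
  add 26.0.0.0/8 -> H0 at depth 8
  add 241.96.176.0/20 -> H0 at depth 20
  lookup 26.0.0.48: bits 00011010 walk d0:H2→d1:-→d2:-→d3:-→d4:-→d5:-→d6:-→d7:-→d8:H0 -> H0
  lookup 241.96.176.1: bits 11110001011000001011 walk d0:H2→d1:-→d2:-→d3:-→d4:-→d5:-→d6:-→d7:-→d8:H3→d9:-→d10:-→d11:-→d12:H3→d13:-→d14:-→d15:-→d16:H2→d17:-→d18:-→d19:-→d20:H0 -> H0
  lookup 241.96.176.6: bits 11110001011000001011 walk d0:H2→d1:-→d2:-→d3:-→d4:-→d5:-→d6:-→d7:-→d8:H3→d9:-→d10:-→d11:-→d12:H3→d13:-→d14:-→d15:-→d16:H2→d17:-→d18:-→d19:-→d20:H0 -> H0
  lookup 241.1.183.65: bits 111100010 walk d0:H2→d1:-→d2:-→d3:-→d4:-→d5:-→d6:-→d7:-→d8:H3→d9:- -> H3
  add 240.0.0.0/6 -> H1 at depth 6
  lookup 26.138.224.23: bits 00011010100010101110 walk d0:H2→d1:-→d2:-→d3:-→d4:-→d5:-→d6:-→d7:-→d8:H0→d9:-→d10:-→d11:-→d12:-→d13:-→d14:-→d15:-→d16:-→d17:-→d18:-→d19:-→d20:H3 -> H3
  add 241.96.0.0/12 -> H2 at depth 12
  add 26.138.233.0/24 -> H0 at depth 24
  add 26.138.233.192/28 -> H0 at depth 28
  del 26.138.233.0/24 (clear depth 24)
  add 240.0.0.0/7 -> H1 at depth 7
  del 241.96.0.0/16 (clear depth 16)
  lookup 26.0.41.93: bits 00011010 walk d0:H2→d1:-→d2:-→d3:-→d4:-→d5:-→d6:-→d7:-→d8:H0 -> H0
  add 241.96.0.0/16 -> H0 at depth 16
  lookup 26.138.233.192: bits 0001101010001010111010011100 walk d0:H2→d1:-→d2:-→d3:-→d4:-→d5:-→d6:-→d7:-→d8:H0→d9:-→d10:-→d11:-→d12:-→d13:-→d14:-→d15:-→d16:-→d17:-→d18:-→d19:-→d20:H3→d21:-→d22:-→d23:-→d24:-→d25:-→d26:-→d27:-→d28:H0 -> H0

== LOOKUPS ==
["H2","H2","H2","H2","H2","H3","H0","H0","H0","H3","H3","H0","H0"]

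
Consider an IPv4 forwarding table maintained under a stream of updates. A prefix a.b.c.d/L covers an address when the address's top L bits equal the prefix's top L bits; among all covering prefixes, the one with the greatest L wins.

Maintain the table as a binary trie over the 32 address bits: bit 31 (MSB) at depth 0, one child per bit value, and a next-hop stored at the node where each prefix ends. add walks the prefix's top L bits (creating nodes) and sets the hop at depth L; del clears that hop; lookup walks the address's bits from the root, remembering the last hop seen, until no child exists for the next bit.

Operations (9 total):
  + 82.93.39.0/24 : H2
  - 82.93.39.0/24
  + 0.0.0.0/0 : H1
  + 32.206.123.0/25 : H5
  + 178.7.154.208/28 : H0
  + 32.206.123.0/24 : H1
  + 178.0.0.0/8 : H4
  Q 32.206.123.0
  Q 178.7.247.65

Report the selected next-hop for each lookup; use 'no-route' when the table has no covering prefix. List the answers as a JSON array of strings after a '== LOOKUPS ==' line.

Apply in order:
  add 82.93.39.0/24 -> H2 at depth 24
  del 82.93.39.0/24 (clear depth 24)
  add 0.0.0.0/0 -> H1 at depth 0
  add 32.206.123.0/25 -> H5 at depth 25
  add 178.7.154.208/28 -> H0 at depth 28
  add 32.206.123.0/24 -> H1 at depth 24
  add 178.0.0.0/8 -> H4 at depth 8
  ? 32.206.123.0  path d0:H1→d1:-→d2:-→d3:-→d4:-→d5:-→d6:-→d7:-→d8:-→d9:-→d10:-→d11:-→d12:-→d13:-→d14:-→d15:-→d16:-→d17:-→d18:-→d19:-→d20:-→d21:-→d22:-→d23:-→d24:H1→d25:H5  best=H5
  ? 178.7.247.65  path d0:H1→d1:-→d2:-→d3:-→d4:-→d5:-→d6:-→d7:-→d8:H4→d9:-→d10:-→d11:-→d12:-→d13:-→d14:-→d15:-→d16:-→d17:-  best=H4

== LOOKUPS ==
["H5","H4"]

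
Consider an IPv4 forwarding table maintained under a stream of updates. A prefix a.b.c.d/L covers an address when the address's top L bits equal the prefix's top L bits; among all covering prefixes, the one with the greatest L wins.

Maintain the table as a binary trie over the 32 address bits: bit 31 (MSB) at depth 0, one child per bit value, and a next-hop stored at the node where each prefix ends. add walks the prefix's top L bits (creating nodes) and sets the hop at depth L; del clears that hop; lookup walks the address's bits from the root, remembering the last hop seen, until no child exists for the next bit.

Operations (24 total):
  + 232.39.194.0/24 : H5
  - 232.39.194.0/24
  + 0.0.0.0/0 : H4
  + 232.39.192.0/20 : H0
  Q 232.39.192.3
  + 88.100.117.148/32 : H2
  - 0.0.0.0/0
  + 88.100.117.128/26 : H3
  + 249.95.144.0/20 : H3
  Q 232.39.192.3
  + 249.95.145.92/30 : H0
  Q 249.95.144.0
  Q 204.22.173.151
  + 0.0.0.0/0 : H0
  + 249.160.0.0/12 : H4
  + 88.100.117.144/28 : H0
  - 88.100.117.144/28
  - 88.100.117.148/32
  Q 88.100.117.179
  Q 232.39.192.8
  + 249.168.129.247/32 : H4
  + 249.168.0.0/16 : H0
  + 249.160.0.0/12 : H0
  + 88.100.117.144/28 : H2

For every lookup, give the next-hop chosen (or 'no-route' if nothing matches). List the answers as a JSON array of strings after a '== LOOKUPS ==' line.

Process each operation:
  + 232.39.194.0/24 (H5) depth=24
  - 232.39.194.0/24 clear@24
  + 0.0.0.0/0 (H4) depth=0
  + 232.39.192.0/20 (H0) depth=20
  lookup 232.39.192.3: bits 1110100000100111110000 walk d0:H4→d1:-→d2:-→d3:-→d4:-→d5:-→d6:-→d7:-→d8:-→d9:-→d10:-→d11:-→d12:-→d13:-→d14:-→d15:-→d16:-→d17:-→d18:-→d19:-→d20:H0→d21:-→d22:- -> H0
  + 88.100.117.148/32 (H2) depth=32
  - 0.0.0.0/0 clear@0
  + 88.100.117.128/26 (H3) depth=26
  + 249.95.144.0/20 (H3) depth=20
  lookup 232.39.192.3: bits 1110100000100111110000 walk d0:-→d1:-→d2:-→d3:-→d4:-→d5:-→d6:-→d7:-→d8:-→d9:-→d10:-→d11:-→d12:-→d13:-→d14:-→d15:-→d16:-→d17:-→d18:-→d19:-→d20:H0→d21:-→d22:- -> H0
  + 249.95.145.92/30 (H0) depth=30
  lookup 249.95.144.0: bits 11111001010111111001000 walk d0:-→d1:-→d2:-→d3:-→d4:-→d5:-→d6:-→d7:-→d8:-→d9:-→d10:-→d11:-→d12:-→d13:-→d14:-→d15:-→d16:-→d17:-→d18:-→d19:-→d20:H3→d21:-→d22:-→d23:- -> H3
  lookup 204.22.173.151: bits 11 walk d0:-→d1:-→d2:- -> no-route
  + 0.0.0.0/0 (H0) depth=0
  + 249.160.0.0/12 (H4) depth=12
  + 88.100.117.144/28 (H0) depth=28
  - 88.100.117.144/28 clear@28
  - 88.100.117.148/32 clear@32
  lookup 88.100.117.179: bits 01011000011001000111010110 walk d0:H0→d1:-→d2:-→d3:-→d4:-→d5:-→d6:-→d7:-→d8:-→d9:-→d10:-→d11:-→d12:-→d13:-→d14:-→d15:-→d16:-→d17:-→d18:-→d19:-→d20:-→d21:-→d22:-→d23:-→d24:-→d25:-→d26:H3 -> H3
  lookup 232.39.192.8: bits 1110100000100111110000 walk d0:H0→d1:-→d2:-→d3:-→d4:-→d5:-→d6:-→d7:-→d8:-→d9:-→d10:-→d11:-→d12:-→d13:-→d14:-→d15:-→d16:-→d17:-→d18:-→d19:-→d20:H0→d21:-→d22:- -> H0
  + 249.168.129.247/32 (H4) depth=32
  + 249.168.0.0/16 (H0) depth=16
  + 249.160.0.0/12 (H0) depth=12
  + 88.100.117.144/28 (H2) depth=28

== LOOKUPS ==
["H0","H0","H3","no-route","H3","H0"]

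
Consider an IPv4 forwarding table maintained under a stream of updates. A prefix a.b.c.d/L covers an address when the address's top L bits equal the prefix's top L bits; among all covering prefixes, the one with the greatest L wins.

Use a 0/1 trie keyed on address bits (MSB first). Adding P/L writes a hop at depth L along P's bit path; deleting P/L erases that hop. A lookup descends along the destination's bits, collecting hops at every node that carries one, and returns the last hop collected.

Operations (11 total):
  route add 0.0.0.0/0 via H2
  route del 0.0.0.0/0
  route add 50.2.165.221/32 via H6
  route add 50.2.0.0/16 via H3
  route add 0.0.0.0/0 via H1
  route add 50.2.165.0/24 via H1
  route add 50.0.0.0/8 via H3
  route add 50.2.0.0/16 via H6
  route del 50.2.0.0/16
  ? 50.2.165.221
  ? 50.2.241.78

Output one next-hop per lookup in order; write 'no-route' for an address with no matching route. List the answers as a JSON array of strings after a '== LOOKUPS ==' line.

Trace:
  add 0.0.0.0/0 -> H2 at depth 0
  - 0.0.0.0/0 clear@0
  add 50.2.165.221/32 -> H6 at depth 32
  add 50.2.0.0/16 -> H3 at depth 16
  add 0.0.0.0/0 -> H1 at depth 0
  add 50.2.165.0/24 -> H1 at depth 24
  add 50.0.0.0/8 -> H3 at depth 8
  add 50.2.0.0/16 -> H6 at depth 16
  - 50.2.0.0/16 clear@16
  lookup 50.2.165.221: bits 00110010000000101010010111011101 walk d0:H1→d1:-→d2:-→d3:-→d4:-→d5:-→d6:-→d7:-→d8:H3→d9:-→d10:-→d11:-→d12:-→d13:-→d14:-→d15:-→d16:-→d17:-→d18:-→d19:-→d20:-→d21:-→d22:-→d23:-→d24:H1→d25:-→d26:-→d27:-→d28:-→d29:-→d30:-→d31:-→d32:H6 -> H6
  lookup 50.2.241.78: bits 00110010000000101 walk d0:H1→d1:-→d2:-→d3:-→d4:-→d5:-→d6:-→d7:-→d8:H3→d9:-→d10:-→d11:-→d12:-→d13:-→d14:-→d15:-→d16:-→d17:- -> H3

== LOOKUPS ==
["H6","H3"]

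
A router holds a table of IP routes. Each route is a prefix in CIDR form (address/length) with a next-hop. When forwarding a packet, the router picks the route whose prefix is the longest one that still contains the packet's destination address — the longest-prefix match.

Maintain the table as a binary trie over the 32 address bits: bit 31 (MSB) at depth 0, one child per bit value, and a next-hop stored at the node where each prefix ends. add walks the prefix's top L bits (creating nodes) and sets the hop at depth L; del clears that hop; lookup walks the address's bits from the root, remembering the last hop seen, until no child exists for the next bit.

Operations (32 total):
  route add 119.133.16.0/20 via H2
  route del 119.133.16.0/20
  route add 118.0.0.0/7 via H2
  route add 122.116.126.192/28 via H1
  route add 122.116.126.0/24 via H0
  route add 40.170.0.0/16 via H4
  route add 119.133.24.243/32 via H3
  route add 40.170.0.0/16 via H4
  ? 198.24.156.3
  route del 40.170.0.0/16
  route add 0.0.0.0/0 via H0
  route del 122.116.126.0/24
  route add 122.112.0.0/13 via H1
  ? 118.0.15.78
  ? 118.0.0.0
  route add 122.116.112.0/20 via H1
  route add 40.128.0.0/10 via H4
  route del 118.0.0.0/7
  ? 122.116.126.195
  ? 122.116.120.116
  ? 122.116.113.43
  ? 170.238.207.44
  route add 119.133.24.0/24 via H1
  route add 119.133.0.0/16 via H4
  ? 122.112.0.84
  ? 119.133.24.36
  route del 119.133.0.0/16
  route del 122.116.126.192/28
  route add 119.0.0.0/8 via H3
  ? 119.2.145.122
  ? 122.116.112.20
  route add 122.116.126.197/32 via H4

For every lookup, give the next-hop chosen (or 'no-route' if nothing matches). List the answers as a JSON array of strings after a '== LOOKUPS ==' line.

Trace:
  add 119.133.16.0/20 -> H2 at depth 20
  del 119.133.16.0/20 (clear depth 20)
  add 118.0.0.0/7 -> H2 at depth 7
  add 122.116.126.192/28 -> H1 at depth 28
  add 122.116.126.0/24 -> H0 at depth 24
  add 40.170.0.0/16 -> H4 at depth 16
  add 119.133.24.243/32 -> H3 at depth 32
  add 40.170.0.0/16 -> H4 at depth 16
  lookup 198.24.156.3: bits ε walk d0:- -> no-route
  del 40.170.0.0/16 (clear depth 16)
  add 0.0.0.0/0 -> H0 at depth 0
  del 122.116.126.0/24 (clear depth 24)
  add 122.112.0.0/13 -> H1 at depth 13
  lookup 118.0.15.78: bits 0111011 walk d0:H0→d1:-→d2:-→d3:-→d4:-→d5:-→d6:-→d7:H2 -> H2
  lookup 118.0.0.0: bits 0111011 walk d0:H0→d1:-→d2:-→d3:-→d4:-→d5:-→d6:-→d7:H2 -> H2
  add 122.116.112.0/20 -> H1 at depth 20
  add 40.128.0.0/10 -> H4 at depth 10
  del 118.0.0.0/7 (clear depth 7)
  lookup 122.116.126.195: bits 0111101001110100011111101100 walk d0:H0→d1:-→d2:-→d3:-→d4:-→d5:-→d6:-→d7:-→d8:-→d9:-→d10:-→d11:-→d12:-→d13:H1→d14:-→d15:-→d16:-→d17:-→d18:-→d19:-→d20:H1→d21:-→d22:-→d23:-→d24:-→d25:-→d26:-→d27:-→d28:H1 -> H1
  lookup 122.116.120.116: bits 011110100111010001111 walk d0:H0→d1:-→d2:-→d3:-→d4:-→d5:-→d6:-→d7:-→d8:-→d9:-→d10:-→d11:-→d12:-→d13:H1→d14:-→d15:-→d16:-→d17:-→d18:-→d19:-→d20:H1→d21:- -> H1
  lookup 122.116.113.43: bits 01111010011101000111 walk d0:H0→d1:-→d2:-→d3:-→d4:-→d5:-→d6:-→d7:-→d8:-→d9:-→d10:-→d11:-→d12:-→d13:H1→d14:-→d15:-→d16:-→d17:-→d18:-→d19:-→d20:H1 -> H1
  lookup 170.238.207.44: bits ε walk d0:H0 -> H0
  add 119.133.24.0/24 -> H1 at depth 24
  add 119.133.0.0/16 -> H4 at depth 16
  lookup 122.112.0.84: bits 0111101001110 walk d0:H0→d1:-→d2:-→d3:-→d4:-→d5:-→d6:-→d7:-→d8:-→d9:-→d10:-→d11:-→d12:-→d13:H1 -> H1
  lookup 119.133.24.36: bits 011101111000010100011000 walk d0:H0→d1:-→d2:-→d3:-→d4:-→d5:-→d6:-→d7:-→d8:-→d9:-→d10:-→d11:-→d12:-→d13:-→d14:-→d15:-→d16:H4→d17:-→d18:-→d19:-→d20:-→d21:-→d22:-→d23:-→d24:H1 -> H1
  del 119.133.0.0/16 (clear depth 16)
  del 122.116.126.192/28 (clear depth 28)
  add 119.0.0.0/8 -> H3 at depth 8
  lookup 119.2.145.122: bits 01110111 walk d0:H0→d1:-→d2:-→d3:-→d4:-→d5:-→d6:-→d7:-→d8:H3 -> H3
  lookup 122.116.112.20: bits 01111010011101000111 walk d0:H0→d1:-→d2:-→d3:-→d4:-→d5:-→d6:-→d7:-→d8:-→d9:-→d10:-→d11:-→d12:-→d13:H1→d14:-→d15:-→d16:-→d17:-→d18:-→d19:-→d20:H1 -> H1
  add 122.116.126.197/32 -> H4 at depth 32

== LOOKUPS ==
["no-route","H2","H2","H1","H1","H1","H0","H1","H1","H3","H1"]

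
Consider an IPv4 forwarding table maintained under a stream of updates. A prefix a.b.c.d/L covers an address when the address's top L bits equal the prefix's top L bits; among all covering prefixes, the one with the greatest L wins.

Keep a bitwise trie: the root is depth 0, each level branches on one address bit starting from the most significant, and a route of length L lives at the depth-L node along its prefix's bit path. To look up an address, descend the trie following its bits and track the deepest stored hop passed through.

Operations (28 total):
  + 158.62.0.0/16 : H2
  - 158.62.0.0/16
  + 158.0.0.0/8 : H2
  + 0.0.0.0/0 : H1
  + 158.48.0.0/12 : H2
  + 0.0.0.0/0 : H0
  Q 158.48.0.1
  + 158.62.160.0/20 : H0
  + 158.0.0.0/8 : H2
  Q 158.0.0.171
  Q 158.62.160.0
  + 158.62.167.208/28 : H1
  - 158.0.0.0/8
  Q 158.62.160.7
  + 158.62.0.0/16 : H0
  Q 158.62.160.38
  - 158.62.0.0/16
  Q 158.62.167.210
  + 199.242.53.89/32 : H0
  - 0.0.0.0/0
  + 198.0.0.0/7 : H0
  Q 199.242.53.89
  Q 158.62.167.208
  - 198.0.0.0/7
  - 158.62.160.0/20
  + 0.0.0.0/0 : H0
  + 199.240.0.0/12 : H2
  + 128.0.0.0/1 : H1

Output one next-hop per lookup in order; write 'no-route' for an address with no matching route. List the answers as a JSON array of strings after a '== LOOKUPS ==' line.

Trace:
  add 158.62.0.0/16 -> H2 at depth 16
  del 158.62.0.0/16 (clear depth 16)
  add 158.0.0.0/8 -> H2 at depth 8
  add 0.0.0.0/0 -> H1 at depth 0
  add 158.48.0.0/12 -> H2 at depth 12
  add 0.0.0.0/0 -> H0 at depth 0
  Q 158.48.0.1: descend 100111100011 ; hops seen [H0,H2,H2] ; pick H2
  add 158.62.160.0/20 -> H0 at depth 20
  add 158.0.0.0/8 -> H2 at depth 8
  Q 158.0.0.171: descend 1001111000 ; hops seen [H0,H2] ; pick H2
  Q 158.62.160.0: descend 10011110001111101010 ; hops seen [H0,H2,H2,H0] ; pick H0
  add 158.62.167.208/28 -> H1 at depth 28
  del 158.0.0.0/8 (clear depth 8)
  Q 158.62.160.7: descend 100111100011111010100 ; hops seen [H0,H2,H0] ; pick H0
  add 158.62.0.0/16 -> H0 at depth 16
  Q 158.62.160.38: descend 100111100011111010100 ; hops seen [H0,H2,H0,H0] ; pick H0
  del 158.62.0.0/16 (clear depth 16)
  Q 158.62.167.210: descend 1001111000111110101001111101 ; hops seen [H0,H2,H0,H1] ; pick H1
  add 199.242.53.89/32 -> H0 at depth 32
  del 0.0.0.0/0 (clear depth 0)
  add 198.0.0.0/7 -> H0 at depth 7
  Q 199.242.53.89: descend 11000111111100100011010101011001 ; hops seen [H0,H0] ; pick H0
  Q 158.62.167.208: descend 1001111000111110101001111101 ; hops seen [H2,H0,H1] ; pick H1
  del 198.0.0.0/7 (clear depth 7)
  del 158.62.160.0/20 (clear depth 20)
  add 0.0.0.0/0 -> H0 at depth 0
  add 199.240.0.0/12 -> H2 at depth 12
  add 128.0.0.0/1 -> H1 at depth 1

== LOOKUPS ==
["H2","H2","H0","H0","H0","H1","H0","H1"]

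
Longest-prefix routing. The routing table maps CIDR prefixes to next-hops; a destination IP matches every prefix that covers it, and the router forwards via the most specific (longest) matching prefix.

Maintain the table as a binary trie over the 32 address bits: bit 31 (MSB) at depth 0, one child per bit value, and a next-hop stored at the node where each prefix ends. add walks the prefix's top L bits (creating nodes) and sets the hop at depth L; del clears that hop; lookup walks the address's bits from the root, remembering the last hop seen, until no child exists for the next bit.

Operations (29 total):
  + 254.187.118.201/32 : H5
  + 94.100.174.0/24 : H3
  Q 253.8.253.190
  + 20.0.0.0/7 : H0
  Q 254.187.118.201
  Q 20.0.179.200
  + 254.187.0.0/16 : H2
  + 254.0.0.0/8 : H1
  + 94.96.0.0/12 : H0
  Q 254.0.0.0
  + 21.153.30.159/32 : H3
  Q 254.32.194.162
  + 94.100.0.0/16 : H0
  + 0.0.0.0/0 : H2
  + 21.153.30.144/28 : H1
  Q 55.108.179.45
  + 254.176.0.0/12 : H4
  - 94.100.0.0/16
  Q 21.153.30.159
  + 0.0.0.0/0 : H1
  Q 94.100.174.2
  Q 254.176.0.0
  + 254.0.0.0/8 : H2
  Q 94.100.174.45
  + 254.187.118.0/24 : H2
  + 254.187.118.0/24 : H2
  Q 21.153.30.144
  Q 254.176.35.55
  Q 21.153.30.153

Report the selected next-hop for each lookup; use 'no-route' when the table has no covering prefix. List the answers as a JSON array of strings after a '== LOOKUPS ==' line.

Process each operation:
  add 254.187.118.201/32 -> H5 at depth 32
  add 94.100.174.0/24 -> H3 at depth 24
  Q 253.8.253.190: descend 111111 ; hops seen [∅] ; pick no-route
  add 20.0.0.0/7 -> H0 at depth 7
  Q 254.187.118.201: descend 11111110101110110111011011001001 ; hops seen [H5] ; pick H5
  Q 20.0.179.200: descend 0001010 ; hops seen [H0] ; pick H0
  add 254.187.0.0/16 -> H2 at depth 16
  add 254.0.0.0/8 -> H1 at depth 8
  add 94.96.0.0/12 -> H0 at depth 12
  Q 254.0.0.0: descend 11111110 ; hops seen [H1] ; pick H1
  add 21.153.30.159/32 -> H3 at depth 32
  Q 254.32.194.162: descend 11111110 ; hops seen [H1] ; pick H1
  add 94.100.0.0/16 -> H0 at depth 16
  add 0.0.0.0/0 -> H2 at depth 0
  add 21.153.30.144/28 -> H1 at depth 28
  Q 55.108.179.45: descend 00 ; hops seen [H2] ; pick H2
  add 254.176.0.0/12 -> H4 at depth 12
  - 94.100.0.0/16 clear@16
  Q 21.153.30.159: descend 00010101100110010001111010011111 ; hops seen [H2,H0,H1,H3] ; pick H3
  add 0.0.0.0/0 -> H1 at depth 0
  Q 94.100.174.2: descend 010111100110010010101110 ; hops seen [H1,H0,H3] ; pick H3
  Q 254.176.0.0: descend 111111101011 ; hops seen [H1,H1,H4] ; pick H4
  add 254.0.0.0/8 -> H2 at depth 8
  Q 94.100.174.45: descend 010111100110010010101110 ; hops seen [H1,H0,H3] ; pick H3
  add 254.187.118.0/24 -> H2 at depth 24
  add 254.187.118.0/24 -> H2 at depth 24
  Q 21.153.30.144: descend 0001010110011001000111101001 ; hops seen [H1,H0,H1] ; pick H1
  Q 254.176.35.55: descend 111111101011 ; hops seen [H1,H2,H4] ; pick H4
  Q 21.153.30.153: descend 00010101100110010001111010011 ; hops seen [H1,H0,H1] ; pick H1

== LOOKUPS ==
["no-route","H5","H0","H1","H1","H2","H3","H3","H4","H3","H1","H4","H1"]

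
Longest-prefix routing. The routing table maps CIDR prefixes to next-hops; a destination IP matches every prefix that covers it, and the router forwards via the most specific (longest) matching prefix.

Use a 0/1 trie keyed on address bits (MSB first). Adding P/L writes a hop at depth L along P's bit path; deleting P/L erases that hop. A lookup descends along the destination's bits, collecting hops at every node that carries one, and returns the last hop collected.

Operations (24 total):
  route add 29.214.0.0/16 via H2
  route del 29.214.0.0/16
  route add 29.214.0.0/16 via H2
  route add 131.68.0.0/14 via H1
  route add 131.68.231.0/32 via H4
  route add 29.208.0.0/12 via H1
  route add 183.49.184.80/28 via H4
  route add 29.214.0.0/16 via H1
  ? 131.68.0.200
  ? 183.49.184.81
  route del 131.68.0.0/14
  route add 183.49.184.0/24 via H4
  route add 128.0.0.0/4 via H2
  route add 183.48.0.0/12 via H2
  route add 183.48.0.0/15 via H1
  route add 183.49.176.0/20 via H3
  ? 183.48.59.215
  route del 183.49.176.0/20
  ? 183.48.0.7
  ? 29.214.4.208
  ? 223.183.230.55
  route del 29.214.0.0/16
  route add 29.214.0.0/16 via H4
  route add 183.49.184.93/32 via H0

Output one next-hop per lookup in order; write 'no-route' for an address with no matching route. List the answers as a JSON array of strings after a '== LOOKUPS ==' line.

Process each operation:
  add 29.214.0.0/16 -> H2 at depth 16
  - 29.214.0.0/16 clear@16
  add 29.214.0.0/16 -> H2 at depth 16
  add 131.68.0.0/14 -> H1 at depth 14
  add 131.68.231.0/32 -> H4 at depth 32
  add 29.208.0.0/12 -> H1 at depth 12
  add 183.49.184.80/28 -> H4 at depth 28
  add 29.214.0.0/16 -> H1 at depth 16
  lookup 131.68.0.200: bits 1000001101000100 walk d0:-→d1:-→d2:-→d3:-→d4:-→d5:-→d6:-→d7:-→d8:-→d9:-→d10:-→d11:-→d12:-→d13:-→d14:H1→d15:-→d16:- -> H1
  lookup 183.49.184.81: bits 1011011100110001101110000101 walk d0:-→d1:-→d2:-→d3:-→d4:-→d5:-→d6:-→d7:-→d8:-→d9:-→d10:-→d11:-→d12:-→d13:-→d14:-→d15:-→d16:-→d17:-→d18:-→d19:-→d20:-→d21:-→d22:-→d23:-→d24:-→d25:-→d26:-→d27:-→d28:H4 -> H4
  - 131.68.0.0/14 clear@14
  add 183.49.184.0/24 -> H4 at depth 24
  add 128.0.0.0/4 -> H2 at depth 4
  add 183.48.0.0/12 -> H2 at depth 12
  add 183.48.0.0/15 -> H1 at depth 15
  add 183.49.176.0/20 -> H3 at depth 20
  lookup 183.48.59.215: bits 101101110011000 walk d0:-→d1:-→d2:-→d3:-→d4:-→d5:-→d6:-→d7:-→d8:-→d9:-→d10:-→d11:-→d12:H2→d13:-→d14:-→d15:H1 -> H1
  - 183.49.176.0/20 clear@20
  lookup 183.48.0.7: bits 101101110011000 walk d0:-→d1:-→d2:-→d3:-→d4:-→d5:-→d6:-→d7:-→d8:-→d9:-→d10:-→d11:-→d12:H2→d13:-→d14:-→d15:H1 -> H1
  lookup 29.214.4.208: bits 0001110111010110 walk d0:-→d1:-→d2:-→d3:-→d4:-→d5:-→d6:-→d7:-→d8:-→d9:-→d10:-→d11:-→d12:H1→d13:-→d14:-→d15:-→d16:H1 -> H1
  lookup 223.183.230.55: bits 1 walk d0:-→d1:- -> no-route
  - 29.214.0.0/16 clear@16
  add 29.214.0.0/16 -> H4 at depth 16
  add 183.49.184.93/32 -> H0 at depth 32

== LOOKUPS ==
["H1","H4","H1","H1","H1","no-route"]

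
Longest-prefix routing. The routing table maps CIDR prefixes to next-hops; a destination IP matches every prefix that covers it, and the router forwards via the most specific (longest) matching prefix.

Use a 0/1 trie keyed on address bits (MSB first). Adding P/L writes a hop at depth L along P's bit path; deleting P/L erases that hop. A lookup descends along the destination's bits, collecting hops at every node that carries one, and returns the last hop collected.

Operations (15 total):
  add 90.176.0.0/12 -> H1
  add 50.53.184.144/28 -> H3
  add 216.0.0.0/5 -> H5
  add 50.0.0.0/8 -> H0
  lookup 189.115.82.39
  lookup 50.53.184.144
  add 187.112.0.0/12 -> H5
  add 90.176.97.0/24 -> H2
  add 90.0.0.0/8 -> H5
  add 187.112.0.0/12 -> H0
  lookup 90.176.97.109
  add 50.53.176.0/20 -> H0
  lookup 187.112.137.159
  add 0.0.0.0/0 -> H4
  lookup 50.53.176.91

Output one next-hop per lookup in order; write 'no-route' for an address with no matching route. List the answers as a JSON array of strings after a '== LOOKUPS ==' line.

Process each operation:
  + 90.176.0.0/12 (H1) depth=12
  + 50.53.184.144/28 (H3) depth=28
  + 216.0.0.0/5 (H5) depth=5
  + 50.0.0.0/8 (H0) depth=8
  Q 189.115.82.39: descend 1 ; hops seen [∅] ; pick no-route
  Q 50.53.184.144: descend 0011001000110101101110001001 ; hops seen [H0,H3] ; pick H3
  + 187.112.0.0/12 (H5) depth=12
  + 90.176.97.0/24 (H2) depth=24
  + 90.0.0.0/8 (H5) depth=8
  + 187.112.0.0/12 (H0) depth=12
  Q 90.176.97.109: descend 010110101011000001100001 ; hops seen [H5,H1,H2] ; pick H2
  + 50.53.176.0/20 (H0) depth=20
  Q 187.112.137.159: descend 101110110111 ; hops seen [H0] ; pick H0
  + 0.0.0.0/0 (H4) depth=0
  Q 50.53.176.91: descend 00110010001101011011 ; hops seen [H4,H0,H0] ; pick H0

== LOOKUPS ==
["no-route","H3","H2","H0","H0"]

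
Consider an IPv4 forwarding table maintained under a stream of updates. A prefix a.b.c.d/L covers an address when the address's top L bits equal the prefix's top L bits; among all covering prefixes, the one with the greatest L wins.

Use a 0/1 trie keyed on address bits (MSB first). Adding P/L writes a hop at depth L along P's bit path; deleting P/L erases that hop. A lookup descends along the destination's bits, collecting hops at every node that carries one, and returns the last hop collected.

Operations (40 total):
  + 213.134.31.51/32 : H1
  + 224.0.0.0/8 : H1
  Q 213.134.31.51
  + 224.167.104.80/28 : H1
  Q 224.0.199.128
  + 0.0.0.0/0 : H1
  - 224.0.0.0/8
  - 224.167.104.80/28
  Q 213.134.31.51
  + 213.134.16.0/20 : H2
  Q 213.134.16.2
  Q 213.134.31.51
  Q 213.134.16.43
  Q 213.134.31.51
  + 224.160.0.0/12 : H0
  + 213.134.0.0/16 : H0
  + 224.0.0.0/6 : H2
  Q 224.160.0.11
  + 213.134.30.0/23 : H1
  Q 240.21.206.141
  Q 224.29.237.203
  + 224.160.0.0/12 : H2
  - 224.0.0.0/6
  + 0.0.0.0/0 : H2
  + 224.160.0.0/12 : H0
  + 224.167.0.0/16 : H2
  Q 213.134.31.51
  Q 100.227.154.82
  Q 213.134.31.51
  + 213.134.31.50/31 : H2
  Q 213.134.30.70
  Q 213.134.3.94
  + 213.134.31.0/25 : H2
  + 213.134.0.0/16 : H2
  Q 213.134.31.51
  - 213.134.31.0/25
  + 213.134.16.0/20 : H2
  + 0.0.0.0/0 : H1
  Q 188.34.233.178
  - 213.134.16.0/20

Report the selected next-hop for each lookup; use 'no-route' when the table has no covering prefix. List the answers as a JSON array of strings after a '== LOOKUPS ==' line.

Trace:
  + 213.134.31.51/32 (H1) depth=32
  + 224.0.0.0/8 (H1) depth=8
  lookup 213.134.31.51: bits 11010101100001100001111100110011 walk d0:-→d1:-→d2:-→d3:-→d4:-→d5:-→d6:-→d7:-→d8:-→d9:-→d10:-→d11:-→d12:-→d13:-→d14:-→d15:-→d16:-→d17:-→d18:-→d19:-→d20:-→d21:-→d22:-→d23:-→d24:-→d25:-→d26:-→d27:-→d28:-→d29:-→d30:-→d31:-→d32:H1 -> H1
  + 224.167.104.80/28 (H1) depth=28
  lookup 224.0.199.128: bits 11100000 walk d0:-→d1:-→d2:-→d3:-→d4:-→d5:-→d6:-→d7:-→d8:H1 -> H1
  + 0.0.0.0/0 (H1) depth=0
  - 224.0.0.0/8 clear@8
  - 224.167.104.80/28 clear@28
  lookup 213.134.31.51: bits 11010101100001100001111100110011 walk d0:H1→d1:-→d2:-→d3:-→d4:-→d5:-→d6:-→d7:-→d8:-→d9:-→d10:-→d11:-→d12:-→d13:-→d14:-→d15:-→d16:-→d17:-→d18:-→d19:-→d20:-→d21:-→d22:-→d23:-→d24:-→d25:-→d26:-→d27:-→d28:-→d29:-→d30:-→d31:-→d32:H1 -> H1
  + 213.134.16.0/20 (H2) depth=20
  lookup 213.134.16.2: bits 11010101100001100001 walk d0:H1→d1:-→d2:-→d3:-→d4:-→d5:-→d6:-→d7:-→d8:-→d9:-→d10:-→d11:-→d12:-→d13:-→d14:-→d15:-→d16:-→d17:-→d18:-→d19:-→d20:H2 -> H2
  lookup 213.134.31.51: bits 11010101100001100001111100110011 walk d0:H1→d1:-→d2:-→d3:-→d4:-→d5:-→d6:-→d7:-→d8:-→d9:-→d10:-→d11:-→d12:-→d13:-→d14:-→d15:-→d16:-→d17:-→d18:-→d19:-→d20:H2→d21:-→d22:-→d23:-→d24:-→d25:-→d26:-→d27:-→d28:-→d29:-→d30:-→d31:-→d32:H1 -> H1
  lookup 213.134.16.43: bits 11010101100001100001 walk d0:H1→d1:-→d2:-→d3:-→d4:-→d5:-→d6:-→d7:-→d8:-→d9:-→d10:-→d11:-→d12:-→d13:-→d14:-→d15:-→d16:-→d17:-→d18:-→d19:-→d20:H2 -> H2
  lookup 213.134.31.51: bits 11010101100001100001111100110011 walk d0:H1→d1:-→d2:-→d3:-→d4:-→d5:-→d6:-→d7:-→d8:-→d9:-→d10:-→d11:-→d12:-→d13:-→d14:-→d15:-→d16:-→d17:-→d18:-→d19:-→d20:H2→d21:-→d22:-→d23:-→d24:-→d25:-→d26:-→d27:-→d28:-→d29:-→d30:-→d31:-→d32:H1 -> H1
  + 224.160.0.0/12 (H0) depth=12
  + 213.134.0.0/16 (H0) depth=16
  + 224.0.0.0/6 (H2) depth=6
  lookup 224.160.0.11: bits 1110000010100 walk d0:H1→d1:-→d2:-→d3:-→d4:-→d5:-→d6:H2→d7:-→d8:-→d9:-→d10:-→d11:-→d12:H0→d13:- -> H0
  + 213.134.30.0/23 (H1) depth=23
  lookup 240.21.206.141: bits 111 walk d0:H1→d1:-→d2:-→d3:- -> H1
  lookup 224.29.237.203: bits 11100000 walk d0:H1→d1:-→d2:-→d3:-→d4:-→d5:-→d6:H2→d7:-→d8:- -> H2
  + 224.160.0.0/12 (H2) depth=12
  - 224.0.0.0/6 clear@6
  + 0.0.0.0/0 (H2) depth=0
  + 224.160.0.0/12 (H0) depth=12
  + 224.167.0.0/16 (H2) depth=16
  lookup 213.134.31.51: bits 11010101100001100001111100110011 walk d0:H2→d1:-→d2:-→d3:-→d4:-→d5:-→d6:-→d7:-→d8:-→d9:-→d10:-→d11:-→d12:-→d13:-→d14:-→d15:-→d16:H0→d17:-→d18:-→d19:-→d20:H2→d21:-→d22:-→d23:H1→d24:-→d25:-→d26:-→d27:-→d28:-→d29:-→d30:-→d31:-→d32:H1 -> H1
  lookup 100.227.154.82: bits ε walk d0:H2 -> H2
  lookup 213.134.31.51: bits 11010101100001100001111100110011 walk d0:H2→d1:-→d2:-→d3:-→d4:-→d5:-→d6:-→d7:-→d8:-→d9:-→d10:-→d11:-→d12:-→d13:-→d14:-→d15:-→d16:H0→d17:-→d18:-→d19:-→d20:H2→d21:-→d22:-→d23:H1→d24:-→d25:-→d26:-→d27:-→d28:-→d29:-→d30:-→d31:-→d32:H1 -> H1
  + 213.134.31.50/31 (H2) depth=31
  lookup 213.134.30.70: bits 11010101100001100001111 walk d0:H2→d1:-→d2:-→d3:-→d4:-→d5:-→d6:-→d7:-→d8:-→d9:-→d10:-→d11:-→d12:-→d13:-→d14:-→d15:-→d16:H0→d17:-→d18:-→d19:-→d20:H2→d21:-→d22:-→d23:H1 -> H1
  lookup 213.134.3.94: bits 1101010110000110000 walk d0:H2→d1:-→d2:-→d3:-→d4:-→d5:-→d6:-→d7:-→d8:-→d9:-→d10:-→d11:-→d12:-→d13:-→d14:-→d15:-→d16:H0→d17:-→d18:-→d19:- -> H0
  + 213.134.31.0/25 (H2) depth=25
  + 213.134.0.0/16 (H2) depth=16
  lookup 213.134.31.51: bits 11010101100001100001111100110011 walk d0:H2→d1:-→d2:-→d3:-→d4:-→d5:-→d6:-→d7:-→d8:-→d9:-→d10:-→d11:-→d12:-→d13:-→d14:-→d15:-→d16:H2→d17:-→d18:-→d19:-→d20:H2→d21:-→d22:-→d23:H1→d24:-→d25:H2→d26:-→d27:-→d28:-→d29:-→d30:-→d31:H2→d32:H1 -> H1
  - 213.134.31.0/25 clear@25
  + 213.134.16.0/20 (H2) depth=20
  + 0.0.0.0/0 (H1) depth=0
  lookup 188.34.233.178: bits 1 walk d0:H1→d1:- -> H1
  - 213.134.16.0/20 clear@20

== LOOKUPS ==
["H1","H1","H1","H2","H1","H2","H1","H0","H1","H2","H1","H2","H1","H1","H0","H1","H1"]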